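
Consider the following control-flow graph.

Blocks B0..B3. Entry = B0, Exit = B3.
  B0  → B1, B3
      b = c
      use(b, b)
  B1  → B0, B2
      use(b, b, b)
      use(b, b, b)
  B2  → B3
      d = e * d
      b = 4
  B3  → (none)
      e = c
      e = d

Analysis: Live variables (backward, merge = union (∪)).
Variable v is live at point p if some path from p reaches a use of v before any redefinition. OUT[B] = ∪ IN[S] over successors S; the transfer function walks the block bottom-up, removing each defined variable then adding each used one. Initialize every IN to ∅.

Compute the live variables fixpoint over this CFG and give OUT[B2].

Answer: {c, d}

Working:
Converged values:
  B0:   IN={c, d, e}   OUT={b, c, d, e}
  B1:   IN={b, c, d, e}   OUT={c, d, e}
  B2:   IN={c, d, e}   OUT={c, d}
  B3:   IN={c, d}   OUT={}

Merge at B2: OUT[B2] = IN[B3] = {c, d}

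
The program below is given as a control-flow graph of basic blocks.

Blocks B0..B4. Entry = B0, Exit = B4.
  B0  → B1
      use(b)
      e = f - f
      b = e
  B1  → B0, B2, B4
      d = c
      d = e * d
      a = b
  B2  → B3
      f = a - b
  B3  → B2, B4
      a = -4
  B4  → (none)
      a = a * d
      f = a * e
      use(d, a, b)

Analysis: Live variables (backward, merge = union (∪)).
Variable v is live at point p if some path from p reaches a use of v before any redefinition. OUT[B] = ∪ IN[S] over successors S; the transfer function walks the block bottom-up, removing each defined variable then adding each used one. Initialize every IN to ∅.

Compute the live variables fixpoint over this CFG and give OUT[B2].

Converged values:
  B0: | IN={b, c, f} | OUT={b, c, e, f}
  B1: | IN={b, c, e, f} | OUT={a, b, c, d, e, f}
  B2: | IN={a, b, d, e} | OUT={b, d, e}
  B3: | IN={b, d, e} | OUT={a, b, d, e}
  B4: | IN={a, b, d, e} | OUT={}

Merge at B2: OUT[B2] = IN[B3] = {b, d, e}

Answer: {b, d, e}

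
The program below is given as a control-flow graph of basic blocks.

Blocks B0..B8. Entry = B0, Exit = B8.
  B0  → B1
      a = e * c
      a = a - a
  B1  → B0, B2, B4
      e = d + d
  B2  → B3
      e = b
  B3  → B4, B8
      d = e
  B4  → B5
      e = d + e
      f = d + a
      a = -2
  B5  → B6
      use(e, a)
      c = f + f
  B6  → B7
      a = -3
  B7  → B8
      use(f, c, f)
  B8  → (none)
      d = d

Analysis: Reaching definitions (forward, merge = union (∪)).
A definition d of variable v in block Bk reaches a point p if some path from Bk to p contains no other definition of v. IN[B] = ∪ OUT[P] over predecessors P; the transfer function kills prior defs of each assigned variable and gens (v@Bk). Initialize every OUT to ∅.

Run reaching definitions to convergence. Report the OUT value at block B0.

Answer: {a@B0, e@B1}

Working:
Per-block solution:
  B0:  IN={a@B0, e@B1}  OUT={a@B0, e@B1}
  B1:  IN={a@B0, e@B1}  OUT={a@B0, e@B1}
  B2:  IN={a@B0, e@B1}  OUT={a@B0, e@B2}
  B3:  IN={a@B0, e@B2}  OUT={a@B0, d@B3, e@B2}
  B4:  IN={a@B0, d@B3, e@B1, e@B2}  OUT={a@B4, d@B3, e@B4, f@B4}
  B5:  IN={a@B4, d@B3, e@B4, f@B4}  OUT={a@B4, c@B5, d@B3, e@B4, f@B4}
  B6:  IN={a@B4, c@B5, d@B3, e@B4, f@B4}  OUT={a@B6, c@B5, d@B3, e@B4, f@B4}
  B7:  IN={a@B6, c@B5, d@B3, e@B4, f@B4}  OUT={a@B6, c@B5, d@B3, e@B4, f@B4}
  B8:  IN={a@B0, a@B6, c@B5, d@B3, e@B2, e@B4, f@B4}  OUT={a@B0, a@B6, c@B5, d@B8, e@B2, e@B4, f@B4}

Merge at B0 (entry node, so the boundary value {} is joined with the incoming edge(s)): IN[B0] = {} ⊔ OUT[B1] = {a@B0, e@B1}
Applying B0's transfer function to that IN value gives OUT[B0] (row B0 above).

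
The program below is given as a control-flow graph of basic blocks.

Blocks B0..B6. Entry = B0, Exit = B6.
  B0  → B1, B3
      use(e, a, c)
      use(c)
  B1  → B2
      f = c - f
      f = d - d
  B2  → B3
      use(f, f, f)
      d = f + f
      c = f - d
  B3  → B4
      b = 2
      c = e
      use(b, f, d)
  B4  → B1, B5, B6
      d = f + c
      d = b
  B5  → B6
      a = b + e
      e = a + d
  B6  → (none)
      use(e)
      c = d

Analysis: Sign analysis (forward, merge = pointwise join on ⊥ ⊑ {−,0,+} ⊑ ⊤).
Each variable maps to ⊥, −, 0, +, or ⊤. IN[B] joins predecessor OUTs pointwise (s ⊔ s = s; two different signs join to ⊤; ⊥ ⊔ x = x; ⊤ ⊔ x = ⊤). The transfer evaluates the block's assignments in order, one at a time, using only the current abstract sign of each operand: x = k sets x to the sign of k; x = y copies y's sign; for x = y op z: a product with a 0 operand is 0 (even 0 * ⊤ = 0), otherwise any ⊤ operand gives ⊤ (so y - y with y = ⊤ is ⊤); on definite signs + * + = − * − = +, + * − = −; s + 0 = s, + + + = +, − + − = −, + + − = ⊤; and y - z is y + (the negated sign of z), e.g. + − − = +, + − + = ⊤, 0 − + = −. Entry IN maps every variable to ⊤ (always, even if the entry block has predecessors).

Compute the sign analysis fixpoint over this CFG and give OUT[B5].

Per-block solution:
  B0:  IN=(all ⊤)  OUT=(all ⊤)
  B1:  IN=(all ⊤)  OUT=(all ⊤)
  B2:  IN=(all ⊤)  OUT=(all ⊤)
  B3:  IN=(all ⊤)  OUT={b:+; rest ⊤}
  B4:  IN={b:+; rest ⊤}  OUT={b:+, d:+; rest ⊤}
  B5:  IN={b:+, d:+; rest ⊤}  OUT={b:+, d:+; rest ⊤}
  B6:  IN={b:+, d:+; rest ⊤}  OUT={b:+, c:+, d:+; rest ⊤}

Merge at B5: IN[B5] = OUT[B4] = {a: ⊤, b: +, c: ⊤, d: +, e: ⊤, f: ⊤}
Applying B5's transfer function to that IN value gives OUT[B5] (row B5 above).

Answer: {a: ⊤, b: +, c: ⊤, d: +, e: ⊤, f: ⊤}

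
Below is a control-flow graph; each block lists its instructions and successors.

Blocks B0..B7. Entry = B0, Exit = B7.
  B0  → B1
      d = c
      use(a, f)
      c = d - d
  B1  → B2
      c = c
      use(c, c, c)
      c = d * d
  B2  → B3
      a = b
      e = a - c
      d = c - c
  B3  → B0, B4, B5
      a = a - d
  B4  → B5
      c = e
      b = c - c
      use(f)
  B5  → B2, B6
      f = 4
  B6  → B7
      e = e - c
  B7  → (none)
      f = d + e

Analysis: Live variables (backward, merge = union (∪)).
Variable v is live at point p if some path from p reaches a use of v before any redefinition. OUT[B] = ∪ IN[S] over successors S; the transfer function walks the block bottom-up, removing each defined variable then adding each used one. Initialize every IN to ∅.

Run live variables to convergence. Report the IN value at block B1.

Answer: {b, c, d, f}

Trace:
Fixpoint table:
  B0: | IN={a, b, c, f} | OUT={b, c, d, f}
  B1: | IN={b, c, d, f} | OUT={b, c, f}
  B2: | IN={b, c, f} | OUT={a, b, c, d, e, f}
  B3: | IN={a, b, c, d, e, f} | OUT={a, b, c, d, e, f}
  B4: | IN={d, e, f} | OUT={b, c, d, e}
  B5: | IN={b, c, d, e} | OUT={b, c, d, e, f}
  B6: | IN={c, d, e} | OUT={d, e}
  B7: | IN={d, e} | OUT={}

Merge at B1: OUT[B1] = IN[B2] = {b, c, f}
Applying B1's transfer function to that OUT value gives IN[B1] (row B1 above).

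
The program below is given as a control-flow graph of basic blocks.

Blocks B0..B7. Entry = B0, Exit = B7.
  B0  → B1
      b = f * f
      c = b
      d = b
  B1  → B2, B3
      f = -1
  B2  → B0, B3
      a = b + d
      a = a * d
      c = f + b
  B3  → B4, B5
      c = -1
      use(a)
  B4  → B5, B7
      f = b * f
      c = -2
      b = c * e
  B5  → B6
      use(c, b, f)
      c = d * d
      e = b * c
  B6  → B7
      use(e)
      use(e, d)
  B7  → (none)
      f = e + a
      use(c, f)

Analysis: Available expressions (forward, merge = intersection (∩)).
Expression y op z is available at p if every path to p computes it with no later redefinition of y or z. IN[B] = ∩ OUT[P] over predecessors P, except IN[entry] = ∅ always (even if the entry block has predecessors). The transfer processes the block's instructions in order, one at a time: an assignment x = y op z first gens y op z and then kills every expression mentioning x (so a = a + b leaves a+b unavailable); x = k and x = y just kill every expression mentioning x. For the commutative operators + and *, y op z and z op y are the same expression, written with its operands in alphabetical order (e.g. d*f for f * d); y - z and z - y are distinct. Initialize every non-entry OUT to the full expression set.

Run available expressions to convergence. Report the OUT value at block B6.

Answer: {b*c, d*d}

Trace:
Fixpoint table:
  B0:  IN={}  OUT={f*f}
  B1:  IN={f*f}  OUT={}
  B2:  IN={}  OUT={b+d, b+f}
  B3:  IN={}  OUT={}
  B4:  IN={}  OUT={c*e}
  B5:  IN={}  OUT={b*c, d*d}
  B6:  IN={b*c, d*d}  OUT={b*c, d*d}
  B7:  IN={}  OUT={a+e}

Merge at B6: IN[B6] = OUT[B5] = {b*c, d*d}
Applying B6's transfer function to that IN value gives OUT[B6] (row B6 above).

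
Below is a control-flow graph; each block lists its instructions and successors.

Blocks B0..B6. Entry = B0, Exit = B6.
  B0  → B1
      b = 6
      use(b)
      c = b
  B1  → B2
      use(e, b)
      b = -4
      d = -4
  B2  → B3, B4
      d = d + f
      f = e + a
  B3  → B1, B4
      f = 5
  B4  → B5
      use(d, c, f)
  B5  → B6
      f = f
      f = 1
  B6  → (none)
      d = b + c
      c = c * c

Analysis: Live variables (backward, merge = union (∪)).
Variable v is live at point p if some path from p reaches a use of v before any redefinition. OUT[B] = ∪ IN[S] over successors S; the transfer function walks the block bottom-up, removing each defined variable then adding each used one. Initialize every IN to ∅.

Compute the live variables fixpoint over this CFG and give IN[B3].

Converged values:
  B0: | IN={a, e, f} | OUT={a, b, c, e, f}
  B1: | IN={a, b, c, e, f} | OUT={a, b, c, d, e, f}
  B2: | IN={a, b, c, d, e, f} | OUT={a, b, c, d, e, f}
  B3: | IN={a, b, c, d, e} | OUT={a, b, c, d, e, f}
  B4: | IN={b, c, d, f} | OUT={b, c, f}
  B5: | IN={b, c, f} | OUT={b, c}
  B6: | IN={b, c} | OUT={}

Merge at B3: OUT[B3] = IN[B1] ⊔ IN[B4] = {a, b, c, d, e, f}
Applying B3's transfer function to that OUT value gives IN[B3] (row B3 above).

Answer: {a, b, c, d, e}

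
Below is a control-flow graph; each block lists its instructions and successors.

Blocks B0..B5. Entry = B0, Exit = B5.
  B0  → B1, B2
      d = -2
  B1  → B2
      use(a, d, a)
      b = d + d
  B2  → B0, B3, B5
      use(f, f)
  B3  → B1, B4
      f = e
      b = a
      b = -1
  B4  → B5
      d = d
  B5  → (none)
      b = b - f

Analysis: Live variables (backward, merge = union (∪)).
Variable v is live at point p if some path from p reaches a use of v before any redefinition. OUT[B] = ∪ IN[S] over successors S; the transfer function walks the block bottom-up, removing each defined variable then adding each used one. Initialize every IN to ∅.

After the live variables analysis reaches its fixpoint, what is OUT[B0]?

Per-block solution:
  B0: | IN={a, b, e, f} | OUT={a, b, d, e, f}
  B1: | IN={a, d, e, f} | OUT={a, b, d, e, f}
  B2: | IN={a, b, d, e, f} | OUT={a, b, d, e, f}
  B3: | IN={a, d, e} | OUT={a, b, d, e, f}
  B4: | IN={b, d, f} | OUT={b, f}
  B5: | IN={b, f} | OUT={}

Merge at B0: OUT[B0] = IN[B1] ⊔ IN[B2] = {a, b, d, e, f}

Answer: {a, b, d, e, f}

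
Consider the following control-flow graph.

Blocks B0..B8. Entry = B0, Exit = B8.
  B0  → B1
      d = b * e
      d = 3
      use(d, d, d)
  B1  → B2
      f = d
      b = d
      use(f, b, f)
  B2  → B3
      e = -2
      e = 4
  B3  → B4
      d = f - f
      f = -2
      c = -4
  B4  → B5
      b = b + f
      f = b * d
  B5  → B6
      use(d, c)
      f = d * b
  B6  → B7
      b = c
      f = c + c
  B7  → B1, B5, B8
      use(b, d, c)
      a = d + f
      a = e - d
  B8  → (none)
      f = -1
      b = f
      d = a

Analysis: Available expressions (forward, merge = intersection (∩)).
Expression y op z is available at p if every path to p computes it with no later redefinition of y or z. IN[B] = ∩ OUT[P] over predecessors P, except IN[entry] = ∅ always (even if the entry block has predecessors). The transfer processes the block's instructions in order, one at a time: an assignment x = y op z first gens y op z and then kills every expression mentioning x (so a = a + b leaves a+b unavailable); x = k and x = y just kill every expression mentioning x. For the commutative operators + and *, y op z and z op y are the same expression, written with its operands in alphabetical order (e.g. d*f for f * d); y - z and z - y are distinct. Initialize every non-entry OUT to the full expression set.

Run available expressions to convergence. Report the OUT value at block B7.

Per-block solution:
  B0:   IN={}   OUT={b*e}
  B1:   IN={}   OUT={}
  B2:   IN={}   OUT={}
  B3:   IN={}   OUT={}
  B4:   IN={}   OUT={b*d}
  B5:   IN={}   OUT={b*d}
  B6:   IN={b*d}   OUT={c+c}
  B7:   IN={c+c}   OUT={c+c, d+f, e-d}
  B8:   IN={c+c, d+f, e-d}   OUT={c+c}

Merge at B7: IN[B7] = OUT[B6] = {c+c}
Applying B7's transfer function to that IN value gives OUT[B7] (row B7 above).

Answer: {c+c, d+f, e-d}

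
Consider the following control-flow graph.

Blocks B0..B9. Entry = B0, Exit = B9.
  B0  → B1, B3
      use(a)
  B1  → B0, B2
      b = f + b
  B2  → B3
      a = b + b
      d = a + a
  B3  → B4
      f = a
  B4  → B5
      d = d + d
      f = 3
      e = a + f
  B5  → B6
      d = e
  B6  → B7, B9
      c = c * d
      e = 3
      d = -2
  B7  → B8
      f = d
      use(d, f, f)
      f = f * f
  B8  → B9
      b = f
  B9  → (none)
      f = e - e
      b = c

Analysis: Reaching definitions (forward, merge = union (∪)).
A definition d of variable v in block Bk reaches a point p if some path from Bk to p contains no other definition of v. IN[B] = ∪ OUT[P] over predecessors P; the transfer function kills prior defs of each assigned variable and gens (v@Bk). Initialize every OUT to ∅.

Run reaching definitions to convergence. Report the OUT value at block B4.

Converged values:
  B0:   IN={b@B1}   OUT={b@B1}
  B1:   IN={b@B1}   OUT={b@B1}
  B2:   IN={b@B1}   OUT={a@B2, b@B1, d@B2}
  B3:   IN={a@B2, b@B1, d@B2}   OUT={a@B2, b@B1, d@B2, f@B3}
  B4:   IN={a@B2, b@B1, d@B2, f@B3}   OUT={a@B2, b@B1, d@B4, e@B4, f@B4}
  B5:   IN={a@B2, b@B1, d@B4, e@B4, f@B4}   OUT={a@B2, b@B1, d@B5, e@B4, f@B4}
  B6:   IN={a@B2, b@B1, d@B5, e@B4, f@B4}   OUT={a@B2, b@B1, c@B6, d@B6, e@B6, f@B4}
  B7:   IN={a@B2, b@B1, c@B6, d@B6, e@B6, f@B4}   OUT={a@B2, b@B1, c@B6, d@B6, e@B6, f@B7}
  B8:   IN={a@B2, b@B1, c@B6, d@B6, e@B6, f@B7}   OUT={a@B2, b@B8, c@B6, d@B6, e@B6, f@B7}
  B9:   IN={a@B2, b@B1, b@B8, c@B6, d@B6, e@B6, f@B4, f@B7}   OUT={a@B2, b@B9, c@B6, d@B6, e@B6, f@B9}

Merge at B4: IN[B4] = OUT[B3] = {a@B2, b@B1, d@B2, f@B3}
Applying B4's transfer function to that IN value gives OUT[B4] (row B4 above).

Answer: {a@B2, b@B1, d@B4, e@B4, f@B4}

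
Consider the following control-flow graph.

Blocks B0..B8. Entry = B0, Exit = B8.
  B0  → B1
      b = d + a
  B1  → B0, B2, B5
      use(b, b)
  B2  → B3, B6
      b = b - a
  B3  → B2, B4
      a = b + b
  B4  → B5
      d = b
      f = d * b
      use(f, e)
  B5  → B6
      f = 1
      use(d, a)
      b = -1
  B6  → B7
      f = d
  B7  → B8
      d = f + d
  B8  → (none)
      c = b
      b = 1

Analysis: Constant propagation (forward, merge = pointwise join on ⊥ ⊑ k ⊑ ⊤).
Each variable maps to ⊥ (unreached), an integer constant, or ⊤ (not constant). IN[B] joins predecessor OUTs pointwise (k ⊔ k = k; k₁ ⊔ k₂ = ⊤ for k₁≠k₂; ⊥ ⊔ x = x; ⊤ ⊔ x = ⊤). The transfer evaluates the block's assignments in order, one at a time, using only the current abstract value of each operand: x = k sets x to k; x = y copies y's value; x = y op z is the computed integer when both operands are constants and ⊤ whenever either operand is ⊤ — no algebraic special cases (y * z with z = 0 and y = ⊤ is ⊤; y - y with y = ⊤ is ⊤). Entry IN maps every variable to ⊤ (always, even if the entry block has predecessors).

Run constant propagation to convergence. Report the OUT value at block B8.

Per-block solution:
  B0:   IN=(all ⊤)   OUT=(all ⊤)
  B1:   IN=(all ⊤)   OUT=(all ⊤)
  B2:   IN=(all ⊤)   OUT=(all ⊤)
  B3:   IN=(all ⊤)   OUT=(all ⊤)
  B4:   IN=(all ⊤)   OUT=(all ⊤)
  B5:   IN=(all ⊤)   OUT={b:-1, f:1; rest ⊤}
  B6:   IN=(all ⊤)   OUT=(all ⊤)
  B7:   IN=(all ⊤)   OUT=(all ⊤)
  B8:   IN=(all ⊤)   OUT={b:1; rest ⊤}

Merge at B8: IN[B8] = OUT[B7] = {a: ⊤, b: ⊤, c: ⊤, d: ⊤, e: ⊤, f: ⊤}
Applying B8's transfer function to that IN value gives OUT[B8] (row B8 above).

Answer: {a: ⊤, b: 1, c: ⊤, d: ⊤, e: ⊤, f: ⊤}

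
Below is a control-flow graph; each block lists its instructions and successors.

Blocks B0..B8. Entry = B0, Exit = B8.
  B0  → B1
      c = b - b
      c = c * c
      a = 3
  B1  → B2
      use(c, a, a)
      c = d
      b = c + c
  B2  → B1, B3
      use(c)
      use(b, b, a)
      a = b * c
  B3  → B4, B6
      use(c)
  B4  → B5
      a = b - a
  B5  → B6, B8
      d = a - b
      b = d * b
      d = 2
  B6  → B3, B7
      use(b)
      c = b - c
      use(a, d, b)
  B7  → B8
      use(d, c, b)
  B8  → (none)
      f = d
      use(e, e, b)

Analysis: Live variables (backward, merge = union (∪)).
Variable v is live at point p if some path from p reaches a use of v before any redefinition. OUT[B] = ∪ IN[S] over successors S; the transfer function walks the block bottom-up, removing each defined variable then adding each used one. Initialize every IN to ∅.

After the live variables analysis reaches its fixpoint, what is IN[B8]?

Answer: {b, d, e}

Derivation:
Converged values:
  B0:  IN={b, d, e}  OUT={a, c, d, e}
  B1:  IN={a, c, d, e}  OUT={a, b, c, d, e}
  B2:  IN={a, b, c, d, e}  OUT={a, b, c, d, e}
  B3:  IN={a, b, c, d, e}  OUT={a, b, c, d, e}
  B4:  IN={a, b, c, e}  OUT={a, b, c, e}
  B5:  IN={a, b, c, e}  OUT={a, b, c, d, e}
  B6:  IN={a, b, c, d, e}  OUT={a, b, c, d, e}
  B7:  IN={b, c, d, e}  OUT={b, d, e}
  B8:  IN={b, d, e}  OUT={}

B8 is the boundary node: OUT[B8] = {}
Applying B8's transfer function to that OUT value gives IN[B8] (row B8 above).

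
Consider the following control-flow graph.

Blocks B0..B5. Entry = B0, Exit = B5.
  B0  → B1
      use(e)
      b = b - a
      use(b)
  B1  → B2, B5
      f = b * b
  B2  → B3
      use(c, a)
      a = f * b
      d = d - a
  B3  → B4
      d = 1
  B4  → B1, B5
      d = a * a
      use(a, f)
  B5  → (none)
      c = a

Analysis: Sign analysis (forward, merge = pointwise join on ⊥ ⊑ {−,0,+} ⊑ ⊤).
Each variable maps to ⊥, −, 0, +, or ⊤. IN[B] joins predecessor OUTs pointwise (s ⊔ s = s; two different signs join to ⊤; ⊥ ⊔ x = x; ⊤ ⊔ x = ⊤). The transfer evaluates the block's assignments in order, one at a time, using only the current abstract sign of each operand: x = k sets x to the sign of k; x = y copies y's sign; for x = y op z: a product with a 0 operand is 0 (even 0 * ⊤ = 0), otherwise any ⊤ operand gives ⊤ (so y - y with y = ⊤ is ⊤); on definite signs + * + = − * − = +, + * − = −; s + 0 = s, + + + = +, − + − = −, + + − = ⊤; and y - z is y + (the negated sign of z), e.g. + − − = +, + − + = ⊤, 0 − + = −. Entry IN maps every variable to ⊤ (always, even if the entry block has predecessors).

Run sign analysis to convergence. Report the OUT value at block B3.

Fixpoint table:
  B0: | IN=(all ⊤) | OUT=(all ⊤)
  B1: | IN=(all ⊤) | OUT=(all ⊤)
  B2: | IN=(all ⊤) | OUT=(all ⊤)
  B3: | IN=(all ⊤) | OUT={d:+; rest ⊤}
  B4: | IN={d:+; rest ⊤} | OUT=(all ⊤)
  B5: | IN=(all ⊤) | OUT=(all ⊤)

Merge at B3: IN[B3] = OUT[B2] = {a: ⊤, b: ⊤, c: ⊤, d: ⊤, e: ⊤, f: ⊤}
Applying B3's transfer function to that IN value gives OUT[B3] (row B3 above).

Answer: {a: ⊤, b: ⊤, c: ⊤, d: +, e: ⊤, f: ⊤}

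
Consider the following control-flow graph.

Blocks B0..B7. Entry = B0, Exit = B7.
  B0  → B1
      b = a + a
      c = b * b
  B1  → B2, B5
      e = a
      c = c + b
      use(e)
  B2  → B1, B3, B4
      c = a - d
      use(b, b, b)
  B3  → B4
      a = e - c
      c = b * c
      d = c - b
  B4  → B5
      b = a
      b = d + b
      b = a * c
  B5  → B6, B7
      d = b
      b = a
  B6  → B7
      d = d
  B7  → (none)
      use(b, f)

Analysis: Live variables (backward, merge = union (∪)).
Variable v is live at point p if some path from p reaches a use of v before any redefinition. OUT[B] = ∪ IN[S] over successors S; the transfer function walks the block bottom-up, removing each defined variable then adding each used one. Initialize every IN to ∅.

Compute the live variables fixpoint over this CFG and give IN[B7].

Per-block solution:
  B0:  IN={a, d, f}  OUT={a, b, c, d, f}
  B1:  IN={a, b, c, d, f}  OUT={a, b, d, e, f}
  B2:  IN={a, b, d, e, f}  OUT={a, b, c, d, e, f}
  B3:  IN={b, c, e, f}  OUT={a, c, d, f}
  B4:  IN={a, c, d, f}  OUT={a, b, f}
  B5:  IN={a, b, f}  OUT={b, d, f}
  B6:  IN={b, d, f}  OUT={b, f}
  B7:  IN={b, f}  OUT={}

B7 is the boundary node: OUT[B7] = {}
Applying B7's transfer function to that OUT value gives IN[B7] (row B7 above).

Answer: {b, f}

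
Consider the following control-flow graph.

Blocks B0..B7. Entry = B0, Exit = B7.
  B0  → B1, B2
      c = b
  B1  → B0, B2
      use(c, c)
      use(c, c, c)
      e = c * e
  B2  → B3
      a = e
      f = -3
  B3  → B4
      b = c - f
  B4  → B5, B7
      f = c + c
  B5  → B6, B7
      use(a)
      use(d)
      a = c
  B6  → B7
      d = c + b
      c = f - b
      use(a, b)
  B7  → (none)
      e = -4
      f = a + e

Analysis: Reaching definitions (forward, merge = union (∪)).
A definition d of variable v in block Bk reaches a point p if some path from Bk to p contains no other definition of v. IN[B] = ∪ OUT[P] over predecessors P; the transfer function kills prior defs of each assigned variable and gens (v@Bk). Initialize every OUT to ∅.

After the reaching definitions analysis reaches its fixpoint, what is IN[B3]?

Fixpoint table:
  B0:   IN={c@B0, e@B1}   OUT={c@B0, e@B1}
  B1:   IN={c@B0, e@B1}   OUT={c@B0, e@B1}
  B2:   IN={c@B0, e@B1}   OUT={a@B2, c@B0, e@B1, f@B2}
  B3:   IN={a@B2, c@B0, e@B1, f@B2}   OUT={a@B2, b@B3, c@B0, e@B1, f@B2}
  B4:   IN={a@B2, b@B3, c@B0, e@B1, f@B2}   OUT={a@B2, b@B3, c@B0, e@B1, f@B4}
  B5:   IN={a@B2, b@B3, c@B0, e@B1, f@B4}   OUT={a@B5, b@B3, c@B0, e@B1, f@B4}
  B6:   IN={a@B5, b@B3, c@B0, e@B1, f@B4}   OUT={a@B5, b@B3, c@B6, d@B6, e@B1, f@B4}
  B7:   IN={a@B2, a@B5, b@B3, c@B0, c@B6, d@B6, e@B1, f@B4}   OUT={a@B2, a@B5, b@B3, c@B0, c@B6, d@B6, e@B7, f@B7}

Merge at B3: IN[B3] = OUT[B2] = {a@B2, c@B0, e@B1, f@B2}

Answer: {a@B2, c@B0, e@B1, f@B2}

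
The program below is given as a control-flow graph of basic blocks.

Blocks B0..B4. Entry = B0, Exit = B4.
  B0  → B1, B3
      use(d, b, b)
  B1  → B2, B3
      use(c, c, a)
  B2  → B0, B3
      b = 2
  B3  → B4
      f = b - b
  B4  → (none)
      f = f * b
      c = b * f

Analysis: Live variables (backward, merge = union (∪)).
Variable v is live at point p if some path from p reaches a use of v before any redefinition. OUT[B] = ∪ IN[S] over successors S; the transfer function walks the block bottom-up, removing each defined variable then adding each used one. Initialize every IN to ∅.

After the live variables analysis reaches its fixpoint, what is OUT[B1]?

Answer: {a, b, c, d}

Derivation:
Fixpoint table:
  B0:   IN={a, b, c, d}   OUT={a, b, c, d}
  B1:   IN={a, b, c, d}   OUT={a, b, c, d}
  B2:   IN={a, c, d}   OUT={a, b, c, d}
  B3:   IN={b}   OUT={b, f}
  B4:   IN={b, f}   OUT={}

Merge at B1: OUT[B1] = IN[B2] ⊔ IN[B3] = {a, b, c, d}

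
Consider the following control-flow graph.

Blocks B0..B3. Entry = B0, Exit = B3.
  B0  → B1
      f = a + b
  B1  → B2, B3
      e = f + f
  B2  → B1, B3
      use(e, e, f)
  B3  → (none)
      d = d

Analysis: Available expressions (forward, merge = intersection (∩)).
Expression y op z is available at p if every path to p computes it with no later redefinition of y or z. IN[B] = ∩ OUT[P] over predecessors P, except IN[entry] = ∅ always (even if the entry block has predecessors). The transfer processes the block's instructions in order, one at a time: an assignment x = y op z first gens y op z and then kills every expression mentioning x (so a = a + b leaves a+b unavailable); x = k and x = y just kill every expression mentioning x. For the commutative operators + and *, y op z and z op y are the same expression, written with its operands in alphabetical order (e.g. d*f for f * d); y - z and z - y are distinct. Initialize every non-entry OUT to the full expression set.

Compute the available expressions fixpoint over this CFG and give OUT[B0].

Answer: {a+b}

Derivation:
Per-block solution:
  B0: | IN={} | OUT={a+b}
  B1: | IN={a+b} | OUT={a+b, f+f}
  B2: | IN={a+b, f+f} | OUT={a+b, f+f}
  B3: | IN={a+b, f+f} | OUT={a+b, f+f}

B0 is the boundary node: IN[B0] = {}
Applying B0's transfer function to that IN value gives OUT[B0] (row B0 above).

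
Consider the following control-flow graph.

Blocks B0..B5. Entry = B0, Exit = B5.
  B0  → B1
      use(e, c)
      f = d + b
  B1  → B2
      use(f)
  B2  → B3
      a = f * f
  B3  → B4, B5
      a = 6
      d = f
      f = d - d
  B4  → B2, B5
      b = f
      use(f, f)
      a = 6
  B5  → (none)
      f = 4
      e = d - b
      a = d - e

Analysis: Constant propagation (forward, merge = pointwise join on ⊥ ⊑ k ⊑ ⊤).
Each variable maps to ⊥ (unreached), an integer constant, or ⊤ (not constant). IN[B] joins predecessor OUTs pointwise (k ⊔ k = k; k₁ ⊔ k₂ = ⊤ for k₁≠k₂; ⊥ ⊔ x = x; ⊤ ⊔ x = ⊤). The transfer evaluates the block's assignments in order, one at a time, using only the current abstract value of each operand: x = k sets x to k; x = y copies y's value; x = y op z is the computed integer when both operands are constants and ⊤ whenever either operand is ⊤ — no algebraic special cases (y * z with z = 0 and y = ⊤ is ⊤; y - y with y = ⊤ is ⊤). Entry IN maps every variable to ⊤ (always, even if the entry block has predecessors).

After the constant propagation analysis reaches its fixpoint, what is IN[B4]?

Answer: {a: 6, b: ⊤, c: ⊤, d: ⊤, e: ⊤, f: ⊤}

Trace:
Fixpoint table:
  B0:   IN=(all ⊤)   OUT=(all ⊤)
  B1:   IN=(all ⊤)   OUT=(all ⊤)
  B2:   IN=(all ⊤)   OUT=(all ⊤)
  B3:   IN=(all ⊤)   OUT={a:6; rest ⊤}
  B4:   IN={a:6; rest ⊤}   OUT={a:6; rest ⊤}
  B5:   IN={a:6; rest ⊤}   OUT={f:4; rest ⊤}

Merge at B4: IN[B4] = OUT[B3] = {a: 6, b: ⊤, c: ⊤, d: ⊤, e: ⊤, f: ⊤}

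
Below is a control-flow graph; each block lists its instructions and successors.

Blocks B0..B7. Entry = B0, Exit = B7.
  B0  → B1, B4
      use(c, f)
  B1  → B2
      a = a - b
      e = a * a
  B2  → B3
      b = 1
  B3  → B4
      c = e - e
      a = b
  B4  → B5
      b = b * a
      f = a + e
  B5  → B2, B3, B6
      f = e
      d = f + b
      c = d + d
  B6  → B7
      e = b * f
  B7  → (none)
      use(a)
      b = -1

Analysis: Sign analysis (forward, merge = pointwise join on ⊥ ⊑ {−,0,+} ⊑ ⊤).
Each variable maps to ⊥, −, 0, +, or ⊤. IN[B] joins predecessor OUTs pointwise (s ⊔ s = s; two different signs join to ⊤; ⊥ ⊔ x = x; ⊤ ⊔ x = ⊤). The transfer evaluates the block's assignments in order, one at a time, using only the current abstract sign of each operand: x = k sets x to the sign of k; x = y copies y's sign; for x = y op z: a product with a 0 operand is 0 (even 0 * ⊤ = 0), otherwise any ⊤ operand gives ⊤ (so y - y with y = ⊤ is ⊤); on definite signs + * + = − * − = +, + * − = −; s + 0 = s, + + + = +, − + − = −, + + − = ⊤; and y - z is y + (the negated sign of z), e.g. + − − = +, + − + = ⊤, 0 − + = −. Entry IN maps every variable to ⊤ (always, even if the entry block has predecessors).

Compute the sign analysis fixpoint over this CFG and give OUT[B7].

Per-block solution:
  B0:   IN=(all ⊤)   OUT=(all ⊤)
  B1:   IN=(all ⊤)   OUT=(all ⊤)
  B2:   IN=(all ⊤)   OUT={b:+; rest ⊤}
  B3:   IN=(all ⊤)   OUT=(all ⊤)
  B4:   IN=(all ⊤)   OUT=(all ⊤)
  B5:   IN=(all ⊤)   OUT=(all ⊤)
  B6:   IN=(all ⊤)   OUT=(all ⊤)
  B7:   IN=(all ⊤)   OUT={b:-; rest ⊤}

Merge at B7: IN[B7] = OUT[B6] = {a: ⊤, b: ⊤, c: ⊤, d: ⊤, e: ⊤, f: ⊤}
Applying B7's transfer function to that IN value gives OUT[B7] (row B7 above).

Answer: {a: ⊤, b: -, c: ⊤, d: ⊤, e: ⊤, f: ⊤}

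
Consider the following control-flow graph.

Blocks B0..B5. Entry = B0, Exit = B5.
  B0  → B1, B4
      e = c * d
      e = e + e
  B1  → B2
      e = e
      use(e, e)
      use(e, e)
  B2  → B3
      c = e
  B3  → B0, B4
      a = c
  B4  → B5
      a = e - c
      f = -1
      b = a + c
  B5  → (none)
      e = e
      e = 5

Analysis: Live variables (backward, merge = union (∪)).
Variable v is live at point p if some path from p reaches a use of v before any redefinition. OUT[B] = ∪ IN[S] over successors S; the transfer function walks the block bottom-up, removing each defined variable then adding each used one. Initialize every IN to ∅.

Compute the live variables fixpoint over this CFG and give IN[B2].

Fixpoint table:
  B0:  IN={c, d}  OUT={c, d, e}
  B1:  IN={d, e}  OUT={d, e}
  B2:  IN={d, e}  OUT={c, d, e}
  B3:  IN={c, d, e}  OUT={c, d, e}
  B4:  IN={c, e}  OUT={e}
  B5:  IN={e}  OUT={}

Merge at B2: OUT[B2] = IN[B3] = {c, d, e}
Applying B2's transfer function to that OUT value gives IN[B2] (row B2 above).

Answer: {d, e}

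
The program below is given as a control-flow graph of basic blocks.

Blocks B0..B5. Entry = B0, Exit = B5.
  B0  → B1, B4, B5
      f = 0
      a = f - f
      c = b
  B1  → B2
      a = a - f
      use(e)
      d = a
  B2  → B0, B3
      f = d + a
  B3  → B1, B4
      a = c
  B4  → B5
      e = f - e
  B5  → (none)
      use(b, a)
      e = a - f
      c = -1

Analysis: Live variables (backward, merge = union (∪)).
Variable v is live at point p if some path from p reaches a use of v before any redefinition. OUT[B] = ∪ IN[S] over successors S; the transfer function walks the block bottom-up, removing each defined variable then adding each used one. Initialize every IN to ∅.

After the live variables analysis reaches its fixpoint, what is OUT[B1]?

Answer: {a, b, c, d, e}

Working:
Converged values:
  B0:   IN={b, e}   OUT={a, b, c, e, f}
  B1:   IN={a, b, c, e, f}   OUT={a, b, c, d, e}
  B2:   IN={a, b, c, d, e}   OUT={b, c, e, f}
  B3:   IN={b, c, e, f}   OUT={a, b, c, e, f}
  B4:   IN={a, b, e, f}   OUT={a, b, f}
  B5:   IN={a, b, f}   OUT={}

Merge at B1: OUT[B1] = IN[B2] = {a, b, c, d, e}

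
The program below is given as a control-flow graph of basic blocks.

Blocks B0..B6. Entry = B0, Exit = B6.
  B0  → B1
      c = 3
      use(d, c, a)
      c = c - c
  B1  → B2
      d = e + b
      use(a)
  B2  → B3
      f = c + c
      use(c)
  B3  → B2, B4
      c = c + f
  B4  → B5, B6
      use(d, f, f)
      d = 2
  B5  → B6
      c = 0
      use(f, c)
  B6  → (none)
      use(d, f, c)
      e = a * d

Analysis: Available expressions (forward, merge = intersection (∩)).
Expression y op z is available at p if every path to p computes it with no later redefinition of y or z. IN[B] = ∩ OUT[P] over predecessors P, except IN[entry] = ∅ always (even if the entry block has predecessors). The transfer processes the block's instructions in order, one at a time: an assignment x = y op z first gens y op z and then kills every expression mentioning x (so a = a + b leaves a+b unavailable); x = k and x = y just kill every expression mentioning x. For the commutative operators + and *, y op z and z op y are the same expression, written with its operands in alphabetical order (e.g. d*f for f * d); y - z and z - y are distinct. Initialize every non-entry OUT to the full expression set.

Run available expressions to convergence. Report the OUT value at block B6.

Answer: {a*d}

Working:
Fixpoint table:
  B0:   IN={}   OUT={}
  B1:   IN={}   OUT={b+e}
  B2:   IN={b+e}   OUT={b+e, c+c}
  B3:   IN={b+e, c+c}   OUT={b+e}
  B4:   IN={b+e}   OUT={b+e}
  B5:   IN={b+e}   OUT={b+e}
  B6:   IN={b+e}   OUT={a*d}

Merge at B6: IN[B6] = OUT[B4] ∩ OUT[B5] = {b+e}
Applying B6's transfer function to that IN value gives OUT[B6] (row B6 above).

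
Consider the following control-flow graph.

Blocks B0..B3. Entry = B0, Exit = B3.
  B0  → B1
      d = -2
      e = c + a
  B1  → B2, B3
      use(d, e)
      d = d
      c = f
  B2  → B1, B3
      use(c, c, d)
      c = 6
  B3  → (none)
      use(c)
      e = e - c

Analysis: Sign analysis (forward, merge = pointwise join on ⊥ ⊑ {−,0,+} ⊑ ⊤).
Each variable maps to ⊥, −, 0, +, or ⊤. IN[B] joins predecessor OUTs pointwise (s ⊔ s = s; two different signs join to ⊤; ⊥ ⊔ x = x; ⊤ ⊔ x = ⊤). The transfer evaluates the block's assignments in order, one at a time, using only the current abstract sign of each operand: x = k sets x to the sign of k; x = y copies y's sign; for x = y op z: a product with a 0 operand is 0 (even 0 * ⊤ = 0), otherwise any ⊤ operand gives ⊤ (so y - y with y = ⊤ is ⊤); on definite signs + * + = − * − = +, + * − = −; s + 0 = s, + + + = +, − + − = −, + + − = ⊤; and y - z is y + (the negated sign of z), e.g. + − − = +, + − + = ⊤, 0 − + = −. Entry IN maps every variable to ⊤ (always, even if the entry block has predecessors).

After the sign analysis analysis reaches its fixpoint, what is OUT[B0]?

Answer: {a: ⊤, b: ⊤, c: ⊤, d: -, e: ⊤, f: ⊤}

Derivation:
Fixpoint table:
  B0:   IN=(all ⊤)   OUT={d:-; rest ⊤}
  B1:   IN={d:-; rest ⊤}   OUT={d:-; rest ⊤}
  B2:   IN={d:-; rest ⊤}   OUT={c:+, d:-; rest ⊤}
  B3:   IN={d:-; rest ⊤}   OUT={d:-; rest ⊤}

B0 is the boundary node: IN[B0] = {a: ⊤, b: ⊤, c: ⊤, d: ⊤, e: ⊤, f: ⊤}
Applying B0's transfer function to that IN value gives OUT[B0] (row B0 above).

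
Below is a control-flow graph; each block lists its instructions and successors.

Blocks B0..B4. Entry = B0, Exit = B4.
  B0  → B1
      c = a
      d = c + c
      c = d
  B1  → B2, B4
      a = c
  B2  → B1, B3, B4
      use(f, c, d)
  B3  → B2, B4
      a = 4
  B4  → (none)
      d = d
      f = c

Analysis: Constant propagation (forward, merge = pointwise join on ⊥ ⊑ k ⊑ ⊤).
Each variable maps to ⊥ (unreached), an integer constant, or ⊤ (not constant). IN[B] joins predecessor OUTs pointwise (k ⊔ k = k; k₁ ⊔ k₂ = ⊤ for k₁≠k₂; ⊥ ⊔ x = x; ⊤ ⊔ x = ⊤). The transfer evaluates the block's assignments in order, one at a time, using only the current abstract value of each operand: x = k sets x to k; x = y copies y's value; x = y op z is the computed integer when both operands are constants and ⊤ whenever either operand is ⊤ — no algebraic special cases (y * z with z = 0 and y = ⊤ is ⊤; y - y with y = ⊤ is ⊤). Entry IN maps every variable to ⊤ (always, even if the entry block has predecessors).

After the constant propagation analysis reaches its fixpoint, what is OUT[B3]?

Answer: {a: 4, b: ⊤, c: ⊤, d: ⊤, e: ⊤, f: ⊤}

Working:
Converged values:
  B0: | IN=(all ⊤) | OUT=(all ⊤)
  B1: | IN=(all ⊤) | OUT=(all ⊤)
  B2: | IN=(all ⊤) | OUT=(all ⊤)
  B3: | IN=(all ⊤) | OUT={a:4; rest ⊤}
  B4: | IN=(all ⊤) | OUT=(all ⊤)

Merge at B3: IN[B3] = OUT[B2] = {a: ⊤, b: ⊤, c: ⊤, d: ⊤, e: ⊤, f: ⊤}
Applying B3's transfer function to that IN value gives OUT[B3] (row B3 above).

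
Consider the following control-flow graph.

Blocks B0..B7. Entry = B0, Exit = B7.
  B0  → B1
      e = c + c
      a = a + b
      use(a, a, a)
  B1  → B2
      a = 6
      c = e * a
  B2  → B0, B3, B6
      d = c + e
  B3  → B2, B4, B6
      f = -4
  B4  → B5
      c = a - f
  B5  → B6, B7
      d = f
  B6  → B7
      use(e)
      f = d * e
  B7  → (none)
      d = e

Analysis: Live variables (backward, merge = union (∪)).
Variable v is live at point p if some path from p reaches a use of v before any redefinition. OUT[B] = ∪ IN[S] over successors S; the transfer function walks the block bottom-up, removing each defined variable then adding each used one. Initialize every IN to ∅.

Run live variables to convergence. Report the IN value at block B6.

Answer: {d, e}

Working:
Converged values:
  B0: | IN={a, b, c} | OUT={b, e}
  B1: | IN={b, e} | OUT={a, b, c, e}
  B2: | IN={a, b, c, e} | OUT={a, b, c, d, e}
  B3: | IN={a, b, c, d, e} | OUT={a, b, c, d, e, f}
  B4: | IN={a, e, f} | OUT={e, f}
  B5: | IN={e, f} | OUT={d, e}
  B6: | IN={d, e} | OUT={e}
  B7: | IN={e} | OUT={}

Merge at B6: OUT[B6] = IN[B7] = {e}
Applying B6's transfer function to that OUT value gives IN[B6] (row B6 above).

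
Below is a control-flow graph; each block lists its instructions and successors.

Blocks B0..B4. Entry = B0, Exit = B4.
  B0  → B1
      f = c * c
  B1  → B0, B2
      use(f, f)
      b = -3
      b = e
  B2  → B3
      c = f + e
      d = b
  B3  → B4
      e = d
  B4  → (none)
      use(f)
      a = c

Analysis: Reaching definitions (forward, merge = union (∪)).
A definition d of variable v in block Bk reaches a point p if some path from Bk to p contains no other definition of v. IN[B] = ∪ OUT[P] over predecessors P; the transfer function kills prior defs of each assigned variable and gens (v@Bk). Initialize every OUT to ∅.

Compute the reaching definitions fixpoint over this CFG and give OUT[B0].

Converged values:
  B0: | IN={b@B1, f@B0} | OUT={b@B1, f@B0}
  B1: | IN={b@B1, f@B0} | OUT={b@B1, f@B0}
  B2: | IN={b@B1, f@B0} | OUT={b@B1, c@B2, d@B2, f@B0}
  B3: | IN={b@B1, c@B2, d@B2, f@B0} | OUT={b@B1, c@B2, d@B2, e@B3, f@B0}
  B4: | IN={b@B1, c@B2, d@B2, e@B3, f@B0} | OUT={a@B4, b@B1, c@B2, d@B2, e@B3, f@B0}

Merge at B0 (entry node, so the boundary value {} is joined with the incoming edge(s)): IN[B0] = {} ⊔ OUT[B1] = {b@B1, f@B0}
Applying B0's transfer function to that IN value gives OUT[B0] (row B0 above).

Answer: {b@B1, f@B0}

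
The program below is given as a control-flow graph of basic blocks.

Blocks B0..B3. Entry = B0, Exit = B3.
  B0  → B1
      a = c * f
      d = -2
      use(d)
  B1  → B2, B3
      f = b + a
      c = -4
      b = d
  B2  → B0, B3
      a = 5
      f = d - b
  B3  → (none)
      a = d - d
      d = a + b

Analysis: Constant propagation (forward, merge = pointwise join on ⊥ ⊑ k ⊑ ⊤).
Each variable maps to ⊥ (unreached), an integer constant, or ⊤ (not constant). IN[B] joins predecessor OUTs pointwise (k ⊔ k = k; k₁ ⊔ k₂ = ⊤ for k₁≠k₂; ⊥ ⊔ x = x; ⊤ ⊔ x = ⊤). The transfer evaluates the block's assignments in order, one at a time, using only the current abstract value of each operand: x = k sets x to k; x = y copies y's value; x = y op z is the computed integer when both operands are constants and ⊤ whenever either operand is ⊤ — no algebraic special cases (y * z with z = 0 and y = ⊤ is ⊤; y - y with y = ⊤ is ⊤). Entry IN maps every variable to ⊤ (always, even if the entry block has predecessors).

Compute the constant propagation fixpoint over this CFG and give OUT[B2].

Answer: {a: 5, b: -2, c: -4, d: -2, e: ⊤, f: 0}

Working:
Per-block solution:
  B0: | IN=(all ⊤) | OUT={d:-2; rest ⊤}
  B1: | IN={d:-2; rest ⊤} | OUT={b:-2, c:-4, d:-2; rest ⊤}
  B2: | IN={b:-2, c:-4, d:-2; rest ⊤} | OUT={a:5, b:-2, c:-4, d:-2, f:0; rest ⊤}
  B3: | IN={b:-2, c:-4, d:-2; rest ⊤} | OUT={a:0, b:-2, c:-4, d:-2; rest ⊤}

Merge at B2: IN[B2] = OUT[B1] = {a: ⊤, b: -2, c: -4, d: -2, e: ⊤, f: ⊤}
Applying B2's transfer function to that IN value gives OUT[B2] (row B2 above).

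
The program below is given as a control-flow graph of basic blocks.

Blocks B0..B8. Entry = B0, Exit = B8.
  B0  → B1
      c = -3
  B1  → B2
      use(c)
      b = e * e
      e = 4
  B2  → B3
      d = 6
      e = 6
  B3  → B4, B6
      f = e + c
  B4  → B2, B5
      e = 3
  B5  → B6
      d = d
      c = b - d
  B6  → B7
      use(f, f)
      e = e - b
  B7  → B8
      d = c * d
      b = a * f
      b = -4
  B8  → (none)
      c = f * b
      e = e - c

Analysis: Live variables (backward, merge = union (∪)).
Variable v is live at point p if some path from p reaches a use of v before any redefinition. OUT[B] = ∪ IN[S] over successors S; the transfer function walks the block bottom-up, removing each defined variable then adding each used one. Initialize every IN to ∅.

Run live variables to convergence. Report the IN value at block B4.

Per-block solution:
  B0: | IN={a, e} | OUT={a, c, e}
  B1: | IN={a, c, e} | OUT={a, b, c}
  B2: | IN={a, b, c} | OUT={a, b, c, d, e}
  B3: | IN={a, b, c, d, e} | OUT={a, b, c, d, e, f}
  B4: | IN={a, b, c, d, f} | OUT={a, b, c, d, e, f}
  B5: | IN={a, b, d, e, f} | OUT={a, b, c, d, e, f}
  B6: | IN={a, b, c, d, e, f} | OUT={a, c, d, e, f}
  B7: | IN={a, c, d, e, f} | OUT={b, e, f}
  B8: | IN={b, e, f} | OUT={}

Merge at B4: OUT[B4] = IN[B2] ⊔ IN[B5] = {a, b, c, d, e, f}
Applying B4's transfer function to that OUT value gives IN[B4] (row B4 above).

Answer: {a, b, c, d, f}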